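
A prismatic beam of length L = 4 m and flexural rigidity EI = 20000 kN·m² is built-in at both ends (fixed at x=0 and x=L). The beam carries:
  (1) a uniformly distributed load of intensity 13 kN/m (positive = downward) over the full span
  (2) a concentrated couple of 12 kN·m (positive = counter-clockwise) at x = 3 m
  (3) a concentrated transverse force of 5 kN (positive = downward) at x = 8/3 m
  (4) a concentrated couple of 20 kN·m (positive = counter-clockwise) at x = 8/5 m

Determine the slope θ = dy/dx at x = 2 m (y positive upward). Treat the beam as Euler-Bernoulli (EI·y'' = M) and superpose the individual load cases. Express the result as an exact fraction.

Load 1 — uniform load w=13 kN/m over full span:
  θ_1 = -wx(L-x)(L-2x)/(12EI) = -13·2·(4-2)·(4-2·2)/(12·20000) = 0 rad
Load 2 — applied couple M₀=12 kN·m at a=3 m (b=L-a=1):
  θ_2 = (R_Ax²/2 - M_Ax)/EI  [x≤a] with R_A=27/8, M_A=15/4 = ((27/8)·2²/2 - (15/4)·2)/20000 = -3/80000 rad
Load 3 — point force P=5 kN at a=8/3 m (b=L-a=4/3):
  θ_3 = -Pb²x(2aL-(3a+b)x)/(2L³EI)  [x≤a] = -5·(4/3)²·2·(2·(8/3)·4-(3·(8/3)+(4/3))·2)/(2·4³·20000) = -1/54000 rad
Load 4 — applied couple M₀=20 kN·m at a=8/5 m (b=L-a=12/5):
  θ_4 = (R_Ax²/2 - M_Ax - M₀(x-a))/EI  [x>a] with R_A=36/5, M_A=12/5 = ((36/5)·2²/2 - (12/5)·2 - 20·(2-(8/5)))/20000 = 1/12500 rad
Superposition: θ = Σ θ_i = 259/10800000 rad ≈ 0.000024 rad

θ(2) = 259/10800000 rad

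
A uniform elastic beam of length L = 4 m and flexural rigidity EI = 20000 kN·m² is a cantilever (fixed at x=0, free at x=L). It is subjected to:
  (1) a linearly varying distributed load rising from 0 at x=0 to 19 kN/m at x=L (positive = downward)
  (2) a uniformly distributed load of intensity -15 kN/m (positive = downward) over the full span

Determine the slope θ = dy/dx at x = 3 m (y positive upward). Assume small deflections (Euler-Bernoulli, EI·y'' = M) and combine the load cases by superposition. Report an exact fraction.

Load 1 — triangular load w₀=19 kN/m (0→w₀ over full span):
  θ_1 = (w₀Lx²/4-w₀L²x/3-w₀x⁴/(24L))/EI = (19·4·3²/4-19·4²·3/3-19·3⁴/(24·4))/20000 = -4769/640000 rad
Load 2 — uniform load w=-15 kN/m over full span:
  θ_2 = -wx(x²-3Lx+3L²)/(6EI) = -(-15)·3·(3²-3·4·3+3·4²)/(6·20000) = 63/8000 rad
Superposition: θ = Σ θ_i = 271/640000 rad ≈ 0.000423 rad

θ(3) = 271/640000 rad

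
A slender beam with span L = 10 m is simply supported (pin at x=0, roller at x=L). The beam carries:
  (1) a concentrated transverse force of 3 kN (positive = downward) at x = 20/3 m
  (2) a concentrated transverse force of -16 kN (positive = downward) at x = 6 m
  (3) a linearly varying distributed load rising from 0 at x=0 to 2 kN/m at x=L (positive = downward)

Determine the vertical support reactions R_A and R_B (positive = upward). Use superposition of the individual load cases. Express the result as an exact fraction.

R_A = -31/15 kN, R_B = -14/15 kN

Load 1 — point force P=3 kN at a=20/3 m (b=L-a=10/3):
  R_A = Pb/L = 3·(10/3)/10 = 1 kN
  R_B = Pa/L = 3·(20/3)/10 = 2 kN
Load 2 — point force P=-16 kN at a=6 m (b=L-a=4):
  R_A = Pb/L = (-16)·4/10 = -32/5 kN
  R_B = Pa/L = (-16)·6/10 = -48/5 kN
Load 3 — triangular load w₀=2 kN/m (0→w₀ over full span):
  R_A = w₀L/6 = 2·10/6 = 10/3 kN
  R_B = w₀L/3 = 2·10/3 = 20/3 kN
Superposition: R_A = -31/15 kN, R_B = -14/15 kN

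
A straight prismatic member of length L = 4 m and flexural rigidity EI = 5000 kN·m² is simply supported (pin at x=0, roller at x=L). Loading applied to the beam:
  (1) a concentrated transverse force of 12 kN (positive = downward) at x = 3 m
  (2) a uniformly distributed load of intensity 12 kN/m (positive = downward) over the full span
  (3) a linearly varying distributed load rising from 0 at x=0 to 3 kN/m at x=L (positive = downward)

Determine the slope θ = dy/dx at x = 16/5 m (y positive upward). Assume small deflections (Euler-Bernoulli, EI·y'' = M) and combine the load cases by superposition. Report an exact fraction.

Load 1 — point force P=12 kN at a=3 m (b=L-a=1):
  θ_1 = -Pa(2L²-6Lx+3x²+a²)/(6LEI)  [x>a] = -12·3·(2·4²-6·4·(16/5)+3·(16/5)²+3²)/(6·4·5000) = 381/250000 rad
Load 2 — uniform load w=12 kN/m over full span:
  θ_2 = -w(L³-6Lx²+4x³)/(24EI) = -12·(4³-6·4·(16/5)²+4·(16/5)³)/(24·5000) = 396/78125 rad
Load 3 — triangular load w₀=3 kN/m (0→w₀ over full span):
  θ_3 = -w₀(7L⁴-30L²x²+15x⁴)/(360LEI) = -3·(7·4⁴-30·4²·(16/5)²+15·(16/5)⁴)/(360·4·5000) = 757/1171875 rad
Superposition: θ = Σ θ_i = 135727/18750000 rad ≈ 0.007239 rad

θ(16/5) = 135727/18750000 rad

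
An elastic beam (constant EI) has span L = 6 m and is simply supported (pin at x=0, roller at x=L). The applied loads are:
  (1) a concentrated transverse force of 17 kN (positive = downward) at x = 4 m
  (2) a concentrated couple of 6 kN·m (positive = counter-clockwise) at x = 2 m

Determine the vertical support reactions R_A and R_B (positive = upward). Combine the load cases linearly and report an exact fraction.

R_A = 20/3 kN, R_B = 31/3 kN

Load 1 — point force P=17 kN at a=4 m (b=L-a=2):
  R_A = Pb/L = 17·2/6 = 17/3 kN
  R_B = Pa/L = 17·4/6 = 34/3 kN
Load 2 — applied couple M₀=6 kN·m at a=2 m (b=L-a=4):
  R_A = M₀/L = 6/6 = 1 kN
  R_B = -M₀/L = -6/6 = -1 kN
Superposition: R_A = 20/3 kN, R_B = 31/3 kN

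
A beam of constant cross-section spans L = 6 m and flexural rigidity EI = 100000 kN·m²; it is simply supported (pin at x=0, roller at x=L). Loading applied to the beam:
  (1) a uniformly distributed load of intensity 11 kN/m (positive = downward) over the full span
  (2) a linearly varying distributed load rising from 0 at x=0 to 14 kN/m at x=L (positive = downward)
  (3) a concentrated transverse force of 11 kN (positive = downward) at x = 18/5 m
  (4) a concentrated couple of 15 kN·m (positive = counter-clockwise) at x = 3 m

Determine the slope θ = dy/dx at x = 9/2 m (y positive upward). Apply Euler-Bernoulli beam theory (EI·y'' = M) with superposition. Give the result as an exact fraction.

θ(9/2) = 2050029/1600000000 rad

Load 1 — uniform load w=11 kN/m over full span:
  θ_1 = -w(L³-6Lx²+4x³)/(24EI) = -11·(6³-6·6·(9/2)²+4·(9/2)³)/(24·100000) = 1089/1600000 rad
Load 2 — triangular load w₀=14 kN/m (0→w₀ over full span):
  θ_2 = -w₀(7L⁴-30L²x²+15x⁴)/(360LEI) = -14·(7·6⁴-30·6²·(9/2)²+15·(9/2)⁴)/(360·6·100000) = 27573/64000000 rad
Load 3 — point force P=11 kN at a=18/5 m (b=L-a=12/5):
  θ_3 = -Pa(2L²-6Lx+3x²+a²)/(6LEI)  [x>a] = -11·(18/5)·(2·6²-6·6·(9/2)+3·(9/2)²+(18/5)²)/(6·6·100000) = 17919/100000000 rad
Load 4 — applied couple M₀=15 kN·m at a=3 m (b=L-a=3):
  θ_4 = (M₀x²/(2L)-M₀(x-a)+C₁)/EI  [x>a] with C₁=M₀(3b²-L²)/(6L)=-15/4 = (15·(9/2)²/(2·6)-15·((9/2)-3)+(-15/4))/100000 = -3/320000 rad
Superposition: θ = Σ θ_i = 2050029/1600000000 rad ≈ 0.001281 rad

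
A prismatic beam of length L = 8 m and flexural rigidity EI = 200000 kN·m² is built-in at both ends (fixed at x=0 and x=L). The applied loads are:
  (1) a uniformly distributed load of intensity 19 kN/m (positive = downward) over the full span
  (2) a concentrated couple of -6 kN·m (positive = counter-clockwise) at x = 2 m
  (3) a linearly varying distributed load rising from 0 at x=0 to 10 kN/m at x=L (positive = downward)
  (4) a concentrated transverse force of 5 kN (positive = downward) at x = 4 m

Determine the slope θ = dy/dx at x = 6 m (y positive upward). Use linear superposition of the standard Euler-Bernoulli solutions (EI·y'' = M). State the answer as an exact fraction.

Load 1 — uniform load w=19 kN/m over full span:
  θ_1 = -wx(L-x)(L-2x)/(12EI) = -19·6·(8-6)·(8-2·6)/(12·200000) = 19/50000 rad
Load 2 — applied couple M₀=-6 kN·m at a=2 m (b=L-a=6):
  θ_2 = (R_Ax²/2 - M_Ax - M₀(x-a))/EI  [x>a] with R_A=-27/32, M_A=9/8 = ((-27/32)·6²/2 - (9/8)·6 - (-6)·(6-2))/200000 = 33/3200000 rad
Load 3 — triangular load w₀=10 kN/m (0→w₀ over full span):
  θ_3 = -w₀(2x(L-x)(L-2x)(x+2L)+x²(L-x)²)/(120LEI) = -10·(2·6·(8-6)·(8-2·6)·(6+2·8)+6²·(8-6)²)/(120·8·200000) = 41/400000 rad
Load 4 — point force P=5 kN at a=4 m (b=L-a=4):
  θ_4 = Pa²(L-x)(2bL-(3b+a)(L-x))/(2L³EI)  [x>a] = 5·4²·(8-6)·(2·4·8-(3·4+4)·(8-6))/(2·8³·200000) = 1/40000 rad
Superposition: θ = Σ θ_i = 1657/3200000 rad ≈ 0.000518 rad

θ(6) = 1657/3200000 rad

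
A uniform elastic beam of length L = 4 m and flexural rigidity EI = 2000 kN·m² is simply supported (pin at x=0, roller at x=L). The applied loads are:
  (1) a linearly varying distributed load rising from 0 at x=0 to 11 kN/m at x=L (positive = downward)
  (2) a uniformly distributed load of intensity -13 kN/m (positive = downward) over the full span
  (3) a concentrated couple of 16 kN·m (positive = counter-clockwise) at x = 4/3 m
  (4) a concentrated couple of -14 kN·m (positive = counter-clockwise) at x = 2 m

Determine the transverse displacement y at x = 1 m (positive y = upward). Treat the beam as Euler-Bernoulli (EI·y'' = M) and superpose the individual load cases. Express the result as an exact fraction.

Load 1 — triangular load w₀=11 kN/m (0→w₀ over full span):
  y_1 = -w₀x(7L⁴-10L²x²+3x⁴)/(360LEI) = -11·1·(7·4⁴-10·4²·1²+3·1⁴)/(360·4·2000) = -1199/192000 m
Load 2 — uniform load w=-13 kN/m over full span:
  y_2 = -wx(L³-2Lx²+x³)/(24EI) = -(-13)·1·(4³-2·4·1²+1³)/(24·2000) = 247/16000 m
Load 3 — applied couple M₀=16 kN·m at a=4/3 m (b=L-a=8/3):
  y_3 = (M₀x³/(6L)+C₁x)/EI  [x≤a] with C₁=M₀(3b²-L²)/(6L)=32/9 = (16·1³/(6·4)+(32/9)·1)/2000 = 19/9000 m
Load 4 — applied couple M₀=-14 kN·m at a=2 m (b=L-a=2):
  y_4 = (M₀x³/(6L)+C₁x)/EI  [x≤a] with C₁=M₀(3b²-L²)/(6L)=7/3 = ((-14)·1³/(6·4)+(7/3)·1)/2000 = 7/8000 m
Superposition: y = Σ y_i = 1403/115200 m ≈ 0.012179 m

y(1) = 1403/115200 m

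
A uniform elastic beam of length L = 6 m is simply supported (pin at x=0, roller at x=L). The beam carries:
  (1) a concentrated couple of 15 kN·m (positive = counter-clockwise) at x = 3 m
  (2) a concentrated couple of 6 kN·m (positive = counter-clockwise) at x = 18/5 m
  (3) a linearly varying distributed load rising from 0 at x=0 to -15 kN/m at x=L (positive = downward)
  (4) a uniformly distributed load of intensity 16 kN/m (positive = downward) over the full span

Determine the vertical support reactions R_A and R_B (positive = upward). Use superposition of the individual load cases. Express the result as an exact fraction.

R_A = 73/2 kN, R_B = 29/2 kN

Load 1 — applied couple M₀=15 kN·m at a=3 m (b=L-a=3):
  R_A = M₀/L = 15/6 = 5/2 kN
  R_B = -M₀/L = -15/6 = -5/2 kN
Load 2 — applied couple M₀=6 kN·m at a=18/5 m (b=L-a=12/5):
  R_A = M₀/L = 6/6 = 1 kN
  R_B = -M₀/L = -6/6 = -1 kN
Load 3 — triangular load w₀=-15 kN/m (0→w₀ over full span):
  R_A = w₀L/6 = (-15)·6/6 = -15 kN
  R_B = w₀L/3 = (-15)·6/3 = -30 kN
Load 4 — uniform load w=16 kN/m over full span:
  R_A = wL/2 = 16·6/2 = 48 kN
  R_B = wL/2 = 16·6/2 = 48 kN
Superposition: R_A = 73/2 kN, R_B = 29/2 kN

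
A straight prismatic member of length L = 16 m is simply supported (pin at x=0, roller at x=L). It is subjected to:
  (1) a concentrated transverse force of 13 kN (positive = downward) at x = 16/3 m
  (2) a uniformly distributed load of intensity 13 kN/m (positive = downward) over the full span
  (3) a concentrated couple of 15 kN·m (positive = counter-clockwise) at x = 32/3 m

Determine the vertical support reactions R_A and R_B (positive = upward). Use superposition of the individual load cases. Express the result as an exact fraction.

Load 1 — point force P=13 kN at a=16/3 m (b=L-a=32/3):
  R_A = Pb/L = 13·(32/3)/16 = 26/3 kN
  R_B = Pa/L = 13·(16/3)/16 = 13/3 kN
Load 2 — uniform load w=13 kN/m over full span:
  R_A = wL/2 = 13·16/2 = 104 kN
  R_B = wL/2 = 13·16/2 = 104 kN
Load 3 — applied couple M₀=15 kN·m at a=32/3 m (b=L-a=16/3):
  R_A = M₀/L = 15/16 kN
  R_B = -M₀/L = -15/16 kN
Superposition: R_A = 5453/48 kN, R_B = 5155/48 kN

R_A = 5453/48 kN, R_B = 5155/48 kN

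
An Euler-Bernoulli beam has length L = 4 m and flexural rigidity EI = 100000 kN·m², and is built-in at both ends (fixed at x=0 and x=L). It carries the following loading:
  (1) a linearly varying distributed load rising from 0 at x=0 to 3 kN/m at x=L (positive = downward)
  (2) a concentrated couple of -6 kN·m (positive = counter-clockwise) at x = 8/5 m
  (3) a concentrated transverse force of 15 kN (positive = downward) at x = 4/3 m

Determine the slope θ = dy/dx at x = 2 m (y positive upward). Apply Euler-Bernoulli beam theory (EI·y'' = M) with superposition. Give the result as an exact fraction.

Load 1 — triangular load w₀=3 kN/m (0→w₀ over full span):
  θ_1 = -w₀(2x(L-x)(L-2x)(x+2L)+x²(L-x)²)/(120LEI) = -3·(2·2·(4-2)·(4-2·2)·(2+2·4)+2²·(4-2)²)/(120·4·100000) = -1/1000000 rad
Load 2 — applied couple M₀=-6 kN·m at a=8/5 m (b=L-a=12/5):
  θ_2 = (R_Ax²/2 - M_Ax - M₀(x-a))/EI  [x>a] with R_A=-54/25, M_A=-18/25 = ((-54/25)·2²/2 - (-18/25)·2 - (-6)·(2-(8/5)))/100000 = -3/625000 rad
Load 3 — point force P=15 kN at a=4/3 m (b=L-a=8/3):
  θ_3 = Pa²(L-x)(2bL-(3b+a)(L-x))/(2L³EI)  [x>a] = 15·(4/3)²·(4-2)·(2·(8/3)·4-(3·(8/3)+(4/3))·(4-2))/(2·4³·100000) = 1/90000 rad
Superposition: θ = Σ θ_i = 239/45000000 rad ≈ 0.000005 rad

θ(2) = 239/45000000 rad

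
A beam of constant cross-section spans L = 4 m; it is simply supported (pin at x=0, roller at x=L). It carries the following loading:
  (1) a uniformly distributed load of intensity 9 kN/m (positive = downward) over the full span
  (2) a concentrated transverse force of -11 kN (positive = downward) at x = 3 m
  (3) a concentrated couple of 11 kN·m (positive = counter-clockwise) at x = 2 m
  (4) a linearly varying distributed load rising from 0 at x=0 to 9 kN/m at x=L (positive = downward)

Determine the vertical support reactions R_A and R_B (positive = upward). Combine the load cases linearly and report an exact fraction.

Load 1 — uniform load w=9 kN/m over full span:
  R_A = wL/2 = 9·4/2 = 18 kN
  R_B = wL/2 = 9·4/2 = 18 kN
Load 2 — point force P=-11 kN at a=3 m (b=L-a=1):
  R_A = Pb/L = (-11)·1/4 = -11/4 kN
  R_B = Pa/L = (-11)·3/4 = -33/4 kN
Load 3 — applied couple M₀=11 kN·m at a=2 m (b=L-a=2):
  R_A = M₀/L = 11/4 kN
  R_B = -M₀/L = -11/4 kN
Load 4 — triangular load w₀=9 kN/m (0→w₀ over full span):
  R_A = w₀L/6 = 9·4/6 = 6 kN
  R_B = w₀L/3 = 9·4/3 = 12 kN
Superposition: R_A = 24 kN, R_B = 19 kN

R_A = 24 kN, R_B = 19 kN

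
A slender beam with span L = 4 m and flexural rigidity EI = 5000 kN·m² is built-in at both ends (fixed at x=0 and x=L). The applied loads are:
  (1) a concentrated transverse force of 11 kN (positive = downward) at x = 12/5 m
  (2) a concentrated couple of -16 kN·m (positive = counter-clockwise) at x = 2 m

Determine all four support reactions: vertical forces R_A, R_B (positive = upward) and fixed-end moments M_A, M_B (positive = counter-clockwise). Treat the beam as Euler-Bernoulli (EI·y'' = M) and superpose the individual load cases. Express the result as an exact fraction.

R_A = -266/125 kN, M_A = 28/125 kN·m, R_B = 1641/125 kN, M_B = -1292/125 kN·m

Load 1 — point force P=11 kN at a=12/5 m (b=L-a=8/5):
  R_A = Pb²(3a+b)/L³ = 11·(8/5)²·(3·(12/5)+(8/5))/4³ = 484/125 kN
  M_A = Pab²/L² = 11·(12/5)·(8/5)²/4² = 528/125 kN·m
  R_B = Pa²(a+3b)/L³ = 11·(12/5)²·((12/5)+3·(8/5))/4³ = 891/125 kN
  M_B = -Pa²b/L² = -11·(12/5)²·(8/5)/4² = -792/125 kN·m
Load 2 — applied couple M₀=-16 kN·m at a=2 m (b=L-a=2):
  R_A = 6M₀ab/L³ = 6·(-16)·2·2/4³ = -6 kN
  M_A = M₀b(2a-b)/L² = (-16)·2·(2·2-2)/4² = -4 kN·m
  R_B = -6M₀ab/L³ = -6·(-16)·2·2/4³ = 6 kN
  M_B = M₀a(2b-a)/L² = (-16)·2·(2·2-2)/4² = -4 kN·m
Superposition: R_A = -266/125 kN, M_A = 28/125 kN·m, R_B = 1641/125 kN, M_B = -1292/125 kN·m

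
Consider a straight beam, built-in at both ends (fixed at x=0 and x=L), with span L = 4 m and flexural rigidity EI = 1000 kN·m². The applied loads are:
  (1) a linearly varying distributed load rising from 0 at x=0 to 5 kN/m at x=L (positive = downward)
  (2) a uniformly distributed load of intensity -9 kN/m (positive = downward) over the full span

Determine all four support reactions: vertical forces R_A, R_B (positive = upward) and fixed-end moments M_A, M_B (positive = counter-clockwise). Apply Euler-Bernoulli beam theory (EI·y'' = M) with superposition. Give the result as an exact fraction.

Load 1 — triangular load w₀=5 kN/m (0→w₀ over full span):
  R_A = 3w₀L/20 = 3·5·4/20 = 3 kN
  M_A = w₀L²/30 = 5·4²/30 = 8/3 kN·m
  R_B = 7w₀L/20 = 7·5·4/20 = 7 kN
  M_B = -w₀L²/20 = -5·4²/20 = -4 kN·m
Load 2 — uniform load w=-9 kN/m over full span:
  R_A = wL/2 = (-9)·4/2 = -18 kN
  M_A = wL²/12 = (-9)·4²/12 = -12 kN·m
  R_B = wL/2 = (-9)·4/2 = -18 kN
  M_B = -wL²/12 = -(-9)·4²/12 = 12 kN·m
Superposition: R_A = -15 kN, M_A = -28/3 kN·m, R_B = -11 kN, M_B = 8 kN·m

R_A = -15 kN, M_A = -28/3 kN·m, R_B = -11 kN, M_B = 8 kN·m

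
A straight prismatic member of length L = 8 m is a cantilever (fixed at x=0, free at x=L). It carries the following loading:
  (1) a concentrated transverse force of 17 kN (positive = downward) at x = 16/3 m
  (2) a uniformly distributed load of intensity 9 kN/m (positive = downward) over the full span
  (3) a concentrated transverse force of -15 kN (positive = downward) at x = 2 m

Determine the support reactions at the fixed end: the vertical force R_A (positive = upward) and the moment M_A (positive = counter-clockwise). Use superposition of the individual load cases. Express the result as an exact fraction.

R_A = 74 kN, M_A = 1046/3 kN·m

Load 1 — point force P=17 kN at a=16/3 m (b=L-a=8/3):
  R_A = P = 17 kN
  M_A = Pa = 17·(16/3) = 272/3 kN·m
Load 2 — uniform load w=9 kN/m over full span:
  R_A = wL = 9·8 = 72 kN
  M_A = wL²/2 = 9·8²/2 = 288 kN·m
Load 3 — point force P=-15 kN at a=2 m (b=L-a=6):
  R_A = P = (-15) = -15 kN
  M_A = Pa = (-15)·2 = -30 kN·m
Superposition: R_A = 74 kN, M_A = 1046/3 kN·m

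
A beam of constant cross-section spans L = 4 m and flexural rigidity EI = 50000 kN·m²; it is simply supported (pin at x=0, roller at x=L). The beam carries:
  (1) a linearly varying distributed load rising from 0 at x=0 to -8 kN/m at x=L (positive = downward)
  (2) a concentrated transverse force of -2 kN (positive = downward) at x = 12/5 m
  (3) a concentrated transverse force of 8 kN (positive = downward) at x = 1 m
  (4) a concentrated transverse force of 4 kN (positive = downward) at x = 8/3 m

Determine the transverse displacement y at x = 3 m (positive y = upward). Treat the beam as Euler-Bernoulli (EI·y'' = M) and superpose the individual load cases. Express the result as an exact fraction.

Load 1 — triangular load w₀=-8 kN/m (0→w₀ over full span):
  y_1 = -w₀x(7L⁴-10L²x²+3x⁴)/(360LEI) = -(-8)·3·(7·4⁴-10·4²·3²+3·3⁴)/(360·4·50000) = 119/600000 m
Load 2 — point force P=-2 kN at a=12/5 m (b=L-a=8/5):
  y_2 = -Pa(L-x)(2Lx-a²-x²)/(6LEI)  [x>a] = -(-2)·(12/5)·(4-3)·(2·4·3-(12/5)²-3²)/(6·4·50000) = 231/6250000 m
Load 3 — point force P=8 kN at a=1 m (b=L-a=3):
  y_3 = -Pa(L-x)(2Lx-a²-x²)/(6LEI)  [x>a] = -8·1·(4-3)·(2·4·3-1²-3²)/(6·4·50000) = -7/75000 m
Load 4 — point force P=4 kN at a=8/3 m (b=L-a=4/3):
  y_4 = -Pa(L-x)(2Lx-a²-x²)/(6LEI)  [x>a] = -4·(8/3)·(4-3)·(2·4·3-(8/3)²-3²)/(6·4·50000) = -71/1012500 m
Superposition: y = Σ y_i = 145469/2025000000 m ≈ 0.000072 m

y(3) = 145469/2025000000 m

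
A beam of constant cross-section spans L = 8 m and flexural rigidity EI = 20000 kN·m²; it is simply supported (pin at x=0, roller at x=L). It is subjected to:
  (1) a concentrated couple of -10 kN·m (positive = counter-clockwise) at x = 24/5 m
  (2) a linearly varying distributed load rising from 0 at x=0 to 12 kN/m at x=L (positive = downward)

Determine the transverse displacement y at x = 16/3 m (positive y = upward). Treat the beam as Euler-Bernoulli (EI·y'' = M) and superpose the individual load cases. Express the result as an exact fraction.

Load 1 — applied couple M₀=-10 kN·m at a=24/5 m (b=L-a=16/5):
  y_1 = (M₀x³/(6L)-M₀(x-a)²/2+C₁x)/EI  [x>a] with C₁=M₀(3b²-L²)/(6L)=104/15 = ((-10)·(16/3)³/(6·8)-(-10)·((16/3)-(24/5))²/2+(104/15)·(16/3))/20000 = 86/253125 m
Load 2 — triangular load w₀=12 kN/m (0→w₀ over full span):
  y_2 = -w₀x(7L⁴-10L²x²+3x⁴)/(360LEI) = -12·(16/3)·(7·8⁴-10·8²·(16/3)²+3·(16/3)⁴)/(360·8·20000) = -2176/151875 m
Superposition: y = Σ y_i = -10622/759375 m ≈ -0.013988 m

y(16/3) = -10622/759375 m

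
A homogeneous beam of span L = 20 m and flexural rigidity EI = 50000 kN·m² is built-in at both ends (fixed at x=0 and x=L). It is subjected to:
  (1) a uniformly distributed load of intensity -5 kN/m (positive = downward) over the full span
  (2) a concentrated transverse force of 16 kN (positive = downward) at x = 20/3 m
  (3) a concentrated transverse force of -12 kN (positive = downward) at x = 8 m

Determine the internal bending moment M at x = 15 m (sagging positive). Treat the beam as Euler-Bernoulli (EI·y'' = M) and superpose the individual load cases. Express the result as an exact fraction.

M(15) = -29533/1350 kN·m

Load 1 — uniform load w=-5 kN/m over full span:
  M_1 = wLx/2 - wL²/12 - wx²/2 = (-5)·20·15/2 - (-5)·20²/12 - (-5)·15²/2 = -125/6 kN·m
Load 2 — point force P=16 kN at a=20/3 m (b=L-a=40/3):
  M_2 = Pa²(a+3b)(L-x)/L³ - Pa²b/L²  [x>a] = 16·(20/3)²·((20/3)+3·(40/3))·(20-15)/20³ - 16·(20/3)²·(40/3)/20² = -80/27 kN·m
Load 3 — point force P=-12 kN at a=8 m (b=L-a=12):
  M_3 = Pa²(a+3b)(L-x)/L³ - Pa²b/L²  [x>a] = (-12)·8²·(8+3·12)·(20-15)/20³ - (-12)·8²·12/20² = 48/25 kN·m
Superposition: M = Σ M_i = -29533/1350 kN·m ≈ -21.876296 kN·m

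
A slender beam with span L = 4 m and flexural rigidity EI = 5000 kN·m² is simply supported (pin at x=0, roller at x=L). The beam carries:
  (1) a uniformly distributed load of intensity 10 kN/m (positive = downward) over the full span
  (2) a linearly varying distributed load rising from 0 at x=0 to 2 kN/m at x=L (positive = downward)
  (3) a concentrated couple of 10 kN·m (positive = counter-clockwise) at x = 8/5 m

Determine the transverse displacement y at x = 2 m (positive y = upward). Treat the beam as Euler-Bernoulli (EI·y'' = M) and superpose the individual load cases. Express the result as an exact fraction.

y(2) = -62/9375 m

Load 1 — uniform load w=10 kN/m over full span:
  y_1 = -wx(L³-2Lx²+x³)/(24EI) = -10·2·(4³-2·4·2²+2³)/(24·5000) = -1/150 m
Load 2 — triangular load w₀=2 kN/m (0→w₀ over full span):
  y_2 = -w₀x(7L⁴-10L²x²+3x⁴)/(360LEI) = -2·2·(7·4⁴-10·4²·2²+3·2⁴)/(360·4·5000) = -1/1500 m
Load 3 — applied couple M₀=10 kN·m at a=8/5 m (b=L-a=12/5):
  y_3 = (M₀x³/(6L)-M₀(x-a)²/2+C₁x)/EI  [x>a] with C₁=M₀(3b²-L²)/(6L)=8/15 = (10·2³/(6·4)-10·(2-(8/5))²/2+(8/15)·2)/5000 = 9/12500 m
Superposition: y = Σ y_i = -62/9375 m ≈ -0.006613 m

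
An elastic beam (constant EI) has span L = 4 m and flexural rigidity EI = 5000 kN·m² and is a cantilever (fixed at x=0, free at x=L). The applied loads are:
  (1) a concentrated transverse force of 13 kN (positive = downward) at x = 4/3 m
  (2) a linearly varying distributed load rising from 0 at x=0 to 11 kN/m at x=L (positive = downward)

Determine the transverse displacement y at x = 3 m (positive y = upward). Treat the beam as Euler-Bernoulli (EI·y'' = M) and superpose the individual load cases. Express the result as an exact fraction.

Load 1 — point force P=13 kN at a=4/3 m (b=L-a=8/3):
  y_1 = -Pa²(3x-a)/(6EI)  [x>a] = -13·(4/3)²·(3·3-(4/3))/(6·5000) = -299/50625 m
Load 2 — triangular load w₀=11 kN/m (0→w₀ over full span):
  y_2 = (w₀Lx³/12-w₀L²x²/6-w₀x⁵/(120L))/EI = (11·4·3³/12-11·4²·3²/6-11·3⁵/(120·4))/5000 = -27291/800000 m
Superposition: y = Σ y_i = -2593291/64800000 m ≈ -0.040020 m

y(3) = -2593291/64800000 m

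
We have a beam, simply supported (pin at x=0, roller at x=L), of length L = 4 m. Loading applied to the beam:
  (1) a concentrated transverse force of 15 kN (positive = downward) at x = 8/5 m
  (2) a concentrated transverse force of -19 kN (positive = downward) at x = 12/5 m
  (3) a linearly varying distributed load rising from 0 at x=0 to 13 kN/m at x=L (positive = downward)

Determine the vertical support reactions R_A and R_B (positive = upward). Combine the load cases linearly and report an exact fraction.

R_A = 151/15 kN, R_B = 179/15 kN

Load 1 — point force P=15 kN at a=8/5 m (b=L-a=12/5):
  R_A = Pb/L = 15·(12/5)/4 = 9 kN
  R_B = Pa/L = 15·(8/5)/4 = 6 kN
Load 2 — point force P=-19 kN at a=12/5 m (b=L-a=8/5):
  R_A = Pb/L = (-19)·(8/5)/4 = -38/5 kN
  R_B = Pa/L = (-19)·(12/5)/4 = -57/5 kN
Load 3 — triangular load w₀=13 kN/m (0→w₀ over full span):
  R_A = w₀L/6 = 13·4/6 = 26/3 kN
  R_B = w₀L/3 = 13·4/3 = 52/3 kN
Superposition: R_A = 151/15 kN, R_B = 179/15 kN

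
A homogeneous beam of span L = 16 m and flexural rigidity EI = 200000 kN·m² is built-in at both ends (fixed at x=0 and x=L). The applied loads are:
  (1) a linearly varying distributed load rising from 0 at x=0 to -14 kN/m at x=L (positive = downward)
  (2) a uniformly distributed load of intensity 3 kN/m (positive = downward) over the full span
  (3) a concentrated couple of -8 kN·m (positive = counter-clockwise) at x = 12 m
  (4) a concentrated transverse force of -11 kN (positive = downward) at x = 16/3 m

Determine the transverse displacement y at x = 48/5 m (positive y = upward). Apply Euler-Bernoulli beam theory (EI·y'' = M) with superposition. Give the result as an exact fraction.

y(48/5) = 16766387/3955078125 m

Load 1 — triangular load w₀=-14 kN/m (0→w₀ over full span):
  y_1 = -w₀x²(L-x)²(x+2L)/(120LEI) = -(-14)·(48/5)²·(16-(48/5))²·((48/5)+2·16)/(120·16·200000) = 279552/48828125 m
Load 2 — uniform load w=3 kN/m over full span:
  y_2 = -wx²(L-x)²/(24EI) = -3·(48/5)²·(16-(48/5))²/(24·200000) = -4608/1953125 m
Load 3 — applied couple M₀=-8 kN·m at a=12 m (b=L-a=4):
  y_3 = (R_Ax³/6 - M_Ax²/2)/EI  [x≤a] with R_A=-9/16, M_A=-5/2 = ((-9/16)·(48/5)³/6 - (-5/2)·(48/5)²/2)/200000 = 63/390625 m
Load 4 — point force P=-11 kN at a=16/3 m (b=L-a=32/3):
  y_4 = -Pa²(L-x)²(3bL-(3b+a)(L-x))/(6L³EI)  [x>a] = -(-11)·(16/3)²·(16-(48/5))²·(3·(32/3)·16-(3·(32/3)+(16/3))·(16-(48/5)))/(6·16³·200000) = 22528/31640625 m
Superposition: y = Σ y_i = 16766387/3955078125 m ≈ 0.004239 m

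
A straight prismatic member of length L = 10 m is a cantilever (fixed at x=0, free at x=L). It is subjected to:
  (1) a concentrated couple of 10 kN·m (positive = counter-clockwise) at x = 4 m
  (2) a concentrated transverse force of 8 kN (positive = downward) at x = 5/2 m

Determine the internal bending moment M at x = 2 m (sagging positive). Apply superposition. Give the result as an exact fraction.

M(2) = 6 kN·m

Load 1 — applied couple M₀=10 kN·m at a=4 m (b=L-a=6):
  M_1 = M₀  [x≤a] = 10 = 10 kN·m
Load 2 — point force P=8 kN at a=5/2 m (b=L-a=15/2):
  M_2 = -P(a-x)  [x≤a] = -8·((5/2)-2) = -4 kN·m
Superposition: M = Σ M_i = 6 kN·m ≈ 6.000000 kN·m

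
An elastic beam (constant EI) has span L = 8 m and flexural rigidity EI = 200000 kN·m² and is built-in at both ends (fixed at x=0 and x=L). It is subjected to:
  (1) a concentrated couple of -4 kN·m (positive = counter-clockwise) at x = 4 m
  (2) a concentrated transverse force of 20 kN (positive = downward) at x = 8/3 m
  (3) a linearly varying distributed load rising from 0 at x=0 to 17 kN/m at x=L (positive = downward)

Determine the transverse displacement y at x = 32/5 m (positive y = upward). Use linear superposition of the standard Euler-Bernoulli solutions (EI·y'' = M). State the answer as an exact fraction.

Load 1 — applied couple M₀=-4 kN·m at a=4 m (b=L-a=4):
  y_1 = (R_Ax³/6 - M_Ax²/2 - M₀(x-a)²/2)/EI  [x>a] with R_A=-3/4, M_A=-1 = ((-3/4)·(32/5)³/6 - (-1)·(32/5)²/2 - (-4)·((32/5)-4)²/2)/200000 = -3/781250 m
Load 2 — point force P=20 kN at a=8/3 m (b=L-a=16/3):
  y_2 = -Pa²(L-x)²(3bL-(3b+a)(L-x))/(6L³EI)  [x>a] = -20·(8/3)²·(8-(32/5))²·(3·(16/3)·8-(3·(16/3)+(8/3))·(8-(32/5)))/(6·8³·200000) = -368/6328125 m
Load 3 — triangular load w₀=17 kN/m (0→w₀ over full span):
  y_3 = -w₀x²(L-x)²(x+2L)/(120LEI) = -17·(32/5)²·(8-(32/5))²·((32/5)+2·8)/(120·8·200000) = -30464/146484375 m
Superposition: y = Σ y_i = -2135431/7910156250 m ≈ -0.000270 m

y(32/5) = -2135431/7910156250 m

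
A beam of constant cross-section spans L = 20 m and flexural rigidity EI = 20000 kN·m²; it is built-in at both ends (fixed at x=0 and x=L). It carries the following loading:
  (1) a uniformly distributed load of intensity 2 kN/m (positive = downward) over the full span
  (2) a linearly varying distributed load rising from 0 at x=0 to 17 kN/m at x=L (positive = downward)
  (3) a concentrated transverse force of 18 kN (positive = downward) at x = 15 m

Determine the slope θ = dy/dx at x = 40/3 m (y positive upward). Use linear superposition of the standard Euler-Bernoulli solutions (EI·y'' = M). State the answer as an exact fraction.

Load 1 — uniform load w=2 kN/m over full span:
  θ_1 = -wx(L-x)(L-2x)/(12EI) = -2·(40/3)·(20-(40/3))·(20-2·(40/3))/(12·20000) = 2/405 rad
Load 2 — triangular load w₀=17 kN/m (0→w₀ over full span):
  θ_2 = -w₀(2x(L-x)(L-2x)(x+2L)+x²(L-x)²)/(120LEI) = -17·(2·(40/3)·(20-(40/3))·(20-2·(40/3))·((40/3)+2·20)+(40/3)²·(20-(40/3))²)/(120·20·20000) = 119/6075 rad
Load 3 — point force P=18 kN at a=15 m (b=L-a=5):
  θ_3 = -Pb²x(2aL-(3a+b)x)/(2L³EI)  [x≤a] = -18·5²·(40/3)·(2·15·20-(3·15+5)·(40/3))/(2·20³·20000) = 1/800 rad
Superposition: θ = Σ θ_i = 5011/194400 rad ≈ 0.025777 rad

θ(40/3) = 5011/194400 rad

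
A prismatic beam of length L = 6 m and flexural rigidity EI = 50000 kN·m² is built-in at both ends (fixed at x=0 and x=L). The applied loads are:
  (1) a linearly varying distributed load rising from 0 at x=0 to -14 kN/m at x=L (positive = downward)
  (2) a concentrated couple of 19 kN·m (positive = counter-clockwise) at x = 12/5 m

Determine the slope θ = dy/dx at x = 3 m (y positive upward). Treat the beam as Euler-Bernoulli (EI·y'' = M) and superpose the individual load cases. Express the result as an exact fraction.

Load 1 — triangular load w₀=-14 kN/m (0→w₀ over full span):
  θ_1 = -w₀(2x(L-x)(L-2x)(x+2L)+x²(L-x)²)/(120LEI) = -(-14)·(2·3·(6-3)·(6-2·3)·(3+2·6)+3²·(6-3)²)/(120·6·50000) = 63/2000000 rad
Load 2 — applied couple M₀=19 kN·m at a=12/5 m (b=L-a=18/5):
  θ_2 = (R_Ax²/2 - M_Ax - M₀(x-a))/EI  [x>a] with R_A=114/25, M_A=57/25 = ((114/25)·3²/2 - (57/25)·3 - 19·(3-(12/5)))/50000 = 57/1250000 rad
Superposition: θ = Σ θ_i = 771/10000000 rad ≈ 0.000077 rad

θ(3) = 771/10000000 rad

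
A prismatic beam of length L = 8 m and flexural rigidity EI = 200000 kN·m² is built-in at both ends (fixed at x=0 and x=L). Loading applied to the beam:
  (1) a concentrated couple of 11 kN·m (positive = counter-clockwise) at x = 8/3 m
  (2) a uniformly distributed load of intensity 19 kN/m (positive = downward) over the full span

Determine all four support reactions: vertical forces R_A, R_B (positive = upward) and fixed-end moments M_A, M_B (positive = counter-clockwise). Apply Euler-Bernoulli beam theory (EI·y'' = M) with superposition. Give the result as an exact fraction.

Load 1 — applied couple M₀=11 kN·m at a=8/3 m (b=L-a=16/3):
  R_A = 6M₀ab/L³ = 6·11·(8/3)·(16/3)/8³ = 11/6 kN
  M_A = M₀b(2a-b)/L² = 11·(16/3)·(2·(8/3)-(16/3))/8² = 0 kN·m
  R_B = -6M₀ab/L³ = -6·11·(8/3)·(16/3)/8³ = -11/6 kN
  M_B = M₀a(2b-a)/L² = 11·(8/3)·(2·(16/3)-(8/3))/8² = 11/3 kN·m
Load 2 — uniform load w=19 kN/m over full span:
  R_A = wL/2 = 19·8/2 = 76 kN
  M_A = wL²/12 = 19·8²/12 = 304/3 kN·m
  R_B = wL/2 = 19·8/2 = 76 kN
  M_B = -wL²/12 = -19·8²/12 = -304/3 kN·m
Superposition: R_A = 467/6 kN, M_A = 304/3 kN·m, R_B = 445/6 kN, M_B = -293/3 kN·m

R_A = 467/6 kN, M_A = 304/3 kN·m, R_B = 445/6 kN, M_B = -293/3 kN·m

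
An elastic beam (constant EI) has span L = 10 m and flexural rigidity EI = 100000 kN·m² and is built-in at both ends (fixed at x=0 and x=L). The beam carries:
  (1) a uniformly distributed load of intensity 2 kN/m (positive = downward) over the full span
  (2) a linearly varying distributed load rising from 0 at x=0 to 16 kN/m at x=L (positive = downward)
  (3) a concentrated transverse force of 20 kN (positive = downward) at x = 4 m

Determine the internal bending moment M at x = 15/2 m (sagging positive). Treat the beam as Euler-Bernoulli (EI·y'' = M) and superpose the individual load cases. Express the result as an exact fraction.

Load 1 — uniform load w=2 kN/m over full span:
  M_1 = wLx/2 - wL²/12 - wx²/2 = 2·10·(15/2)/2 - 2·10²/12 - 2·(15/2)²/2 = 25/12 kN·m
Load 2 — triangular load w₀=16 kN/m (0→w₀ over full span):
  M_2 = 3w₀Lx/20 - w₀L²/30 - w₀x³/(6L) = 3·16·10·(15/2)/20 - 16·10²/30 - 16·(15/2)³/(6·10) = 85/6 kN·m
Load 3 — point force P=20 kN at a=4 m (b=L-a=6):
  M_3 = Pa²(a+3b)(L-x)/L³ - Pa²b/L²  [x>a] = 20·4²·(4+3·6)·(10-(15/2))/10³ - 20·4²·6/10² = -8/5 kN·m
Superposition: M = Σ M_i = 293/20 kN·m ≈ 14.650000 kN·m

M(15/2) = 293/20 kN·m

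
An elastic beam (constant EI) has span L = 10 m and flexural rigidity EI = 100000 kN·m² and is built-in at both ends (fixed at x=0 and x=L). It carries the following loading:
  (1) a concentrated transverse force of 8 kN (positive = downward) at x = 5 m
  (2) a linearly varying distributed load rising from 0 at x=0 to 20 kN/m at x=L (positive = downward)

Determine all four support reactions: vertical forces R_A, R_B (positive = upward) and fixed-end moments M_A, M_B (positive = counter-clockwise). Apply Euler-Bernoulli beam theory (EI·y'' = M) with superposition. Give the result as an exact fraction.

Load 1 — point force P=8 kN at a=5 m (b=L-a=5):
  R_A = Pb²(3a+b)/L³ = 8·5²·(3·5+5)/10³ = 4 kN
  M_A = Pab²/L² = 8·5·5²/10² = 10 kN·m
  R_B = Pa²(a+3b)/L³ = 8·5²·(5+3·5)/10³ = 4 kN
  M_B = -Pa²b/L² = -8·5²·5/10² = -10 kN·m
Load 2 — triangular load w₀=20 kN/m (0→w₀ over full span):
  R_A = 3w₀L/20 = 3·20·10/20 = 30 kN
  M_A = w₀L²/30 = 20·10²/30 = 200/3 kN·m
  R_B = 7w₀L/20 = 7·20·10/20 = 70 kN
  M_B = -w₀L²/20 = -20·10²/20 = -100 kN·m
Superposition: R_A = 34 kN, M_A = 230/3 kN·m, R_B = 74 kN, M_B = -110 kN·m

R_A = 34 kN, M_A = 230/3 kN·m, R_B = 74 kN, M_B = -110 kN·m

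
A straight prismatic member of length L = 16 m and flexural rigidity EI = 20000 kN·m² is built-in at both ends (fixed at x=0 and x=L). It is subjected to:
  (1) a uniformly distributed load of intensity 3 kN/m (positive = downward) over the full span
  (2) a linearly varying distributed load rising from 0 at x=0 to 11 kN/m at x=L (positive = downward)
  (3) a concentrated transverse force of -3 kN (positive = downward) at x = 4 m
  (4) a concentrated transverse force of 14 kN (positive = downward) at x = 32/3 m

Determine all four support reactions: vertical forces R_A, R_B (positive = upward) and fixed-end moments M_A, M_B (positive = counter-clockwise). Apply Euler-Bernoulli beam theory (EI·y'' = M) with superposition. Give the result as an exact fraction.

R_A = 222473/4320 kN, M_A = 90563/540 kN·m, R_B = 412567/4320 kN, M_B = -127297/540 kN·m

Load 1 — uniform load w=3 kN/m over full span:
  R_A = wL/2 = 3·16/2 = 24 kN
  M_A = wL²/12 = 3·16²/12 = 64 kN·m
  R_B = wL/2 = 3·16/2 = 24 kN
  M_B = -wL²/12 = -3·16²/12 = -64 kN·m
Load 2 — triangular load w₀=11 kN/m (0→w₀ over full span):
  R_A = 3w₀L/20 = 3·11·16/20 = 132/5 kN
  M_A = w₀L²/30 = 11·16²/30 = 1408/15 kN·m
  R_B = 7w₀L/20 = 7·11·16/20 = 308/5 kN
  M_B = -w₀L²/20 = -11·16²/20 = -704/5 kN·m
Load 3 — point force P=-3 kN at a=4 m (b=L-a=12):
  R_A = Pb²(3a+b)/L³ = (-3)·12²·(3·4+12)/16³ = -81/32 kN
  M_A = Pab²/L² = (-3)·4·12²/16² = -27/4 kN·m
  R_B = Pa²(a+3b)/L³ = (-3)·4²·(4+3·12)/16³ = -15/32 kN
  M_B = -Pa²b/L² = -(-3)·4²·12/16² = 9/4 kN·m
Load 4 — point force P=14 kN at a=32/3 m (b=L-a=16/3):
  R_A = Pb²(3a+b)/L³ = 14·(16/3)²·(3·(32/3)+(16/3))/16³ = 98/27 kN
  M_A = Pab²/L² = 14·(32/3)·(16/3)²/16² = 448/27 kN·m
  R_B = Pa²(a+3b)/L³ = 14·(32/3)²·((32/3)+3·(16/3))/16³ = 280/27 kN
  M_B = -Pa²b/L² = -14·(32/3)²·(16/3)/16² = -896/27 kN·m
Superposition: R_A = 222473/4320 kN, M_A = 90563/540 kN·m, R_B = 412567/4320 kN, M_B = -127297/540 kN·m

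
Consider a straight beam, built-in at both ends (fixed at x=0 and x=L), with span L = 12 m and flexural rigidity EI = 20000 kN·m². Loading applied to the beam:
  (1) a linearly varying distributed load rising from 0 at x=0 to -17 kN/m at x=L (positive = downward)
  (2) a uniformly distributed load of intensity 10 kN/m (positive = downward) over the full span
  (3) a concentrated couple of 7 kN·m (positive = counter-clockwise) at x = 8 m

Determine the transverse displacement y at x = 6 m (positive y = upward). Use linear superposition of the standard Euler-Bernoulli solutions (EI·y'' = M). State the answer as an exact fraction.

y(6) = -19/4000 m

Load 1 — triangular load w₀=-17 kN/m (0→w₀ over full span):
  y_1 = -w₀x²(L-x)²(x+2L)/(120LEI) = -(-17)·6²·(12-6)²·(6+2·12)/(120·12·20000) = 459/20000 m
Load 2 — uniform load w=10 kN/m over full span:
  y_2 = -wx²(L-x)²/(24EI) = -10·6²·(12-6)²/(24·20000) = -27/1000 m
Load 3 — applied couple M₀=7 kN·m at a=8 m (b=L-a=4):
  y_3 = (R_Ax³/6 - M_Ax²/2)/EI  [x≤a] with R_A=7/9, M_A=7/3 = ((7/9)·6³/6 - (7/3)·6²/2)/20000 = -7/10000 m
Superposition: y = Σ y_i = -19/4000 m ≈ -0.004750 m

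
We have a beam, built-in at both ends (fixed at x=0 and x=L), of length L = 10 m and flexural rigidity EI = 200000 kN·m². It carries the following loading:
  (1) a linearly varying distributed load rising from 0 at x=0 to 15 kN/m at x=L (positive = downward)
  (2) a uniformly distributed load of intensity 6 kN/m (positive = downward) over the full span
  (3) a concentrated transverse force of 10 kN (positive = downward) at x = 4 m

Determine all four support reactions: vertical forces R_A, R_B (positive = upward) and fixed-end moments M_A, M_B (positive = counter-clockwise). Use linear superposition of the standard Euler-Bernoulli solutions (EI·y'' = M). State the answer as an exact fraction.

R_A = 2949/50 kN, M_A = 572/5 kN·m, R_B = 4301/50 kN, M_B = -673/5 kN·m

Load 1 — triangular load w₀=15 kN/m (0→w₀ over full span):
  R_A = 3w₀L/20 = 3·15·10/20 = 45/2 kN
  M_A = w₀L²/30 = 15·10²/30 = 50 kN·m
  R_B = 7w₀L/20 = 7·15·10/20 = 105/2 kN
  M_B = -w₀L²/20 = -15·10²/20 = -75 kN·m
Load 2 — uniform load w=6 kN/m over full span:
  R_A = wL/2 = 6·10/2 = 30 kN
  M_A = wL²/12 = 6·10²/12 = 50 kN·m
  R_B = wL/2 = 6·10/2 = 30 kN
  M_B = -wL²/12 = -6·10²/12 = -50 kN·m
Load 3 — point force P=10 kN at a=4 m (b=L-a=6):
  R_A = Pb²(3a+b)/L³ = 10·6²·(3·4+6)/10³ = 162/25 kN
  M_A = Pab²/L² = 10·4·6²/10² = 72/5 kN·m
  R_B = Pa²(a+3b)/L³ = 10·4²·(4+3·6)/10³ = 88/25 kN
  M_B = -Pa²b/L² = -10·4²·6/10² = -48/5 kN·m
Superposition: R_A = 2949/50 kN, M_A = 572/5 kN·m, R_B = 4301/50 kN, M_B = -673/5 kN·m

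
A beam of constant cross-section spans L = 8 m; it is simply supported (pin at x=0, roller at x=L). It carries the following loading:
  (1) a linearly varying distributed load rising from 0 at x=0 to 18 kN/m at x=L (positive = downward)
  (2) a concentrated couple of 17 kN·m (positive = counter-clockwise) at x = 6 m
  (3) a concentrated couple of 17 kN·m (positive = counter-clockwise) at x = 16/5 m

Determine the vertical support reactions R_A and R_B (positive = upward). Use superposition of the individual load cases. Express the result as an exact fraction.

Load 1 — triangular load w₀=18 kN/m (0→w₀ over full span):
  R_A = w₀L/6 = 18·8/6 = 24 kN
  R_B = w₀L/3 = 18·8/3 = 48 kN
Load 2 — applied couple M₀=17 kN·m at a=6 m (b=L-a=2):
  R_A = M₀/L = 17/8 kN
  R_B = -M₀/L = -17/8 kN
Load 3 — applied couple M₀=17 kN·m at a=16/5 m (b=L-a=24/5):
  R_A = M₀/L = 17/8 kN
  R_B = -M₀/L = -17/8 kN
Superposition: R_A = 113/4 kN, R_B = 175/4 kN

R_A = 113/4 kN, R_B = 175/4 kN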